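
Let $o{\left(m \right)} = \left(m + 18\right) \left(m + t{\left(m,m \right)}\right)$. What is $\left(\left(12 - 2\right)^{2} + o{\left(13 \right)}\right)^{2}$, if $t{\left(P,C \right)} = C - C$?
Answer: $253009$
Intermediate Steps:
$t{\left(P,C \right)} = 0$
$o{\left(m \right)} = m \left(18 + m\right)$ ($o{\left(m \right)} = \left(m + 18\right) \left(m + 0\right) = \left(18 + m\right) m = m \left(18 + m\right)$)
$\left(\left(12 - 2\right)^{2} + o{\left(13 \right)}\right)^{2} = \left(\left(12 - 2\right)^{2} + 13 \left(18 + 13\right)\right)^{2} = \left(10^{2} + 13 \cdot 31\right)^{2} = \left(100 + 403\right)^{2} = 503^{2} = 253009$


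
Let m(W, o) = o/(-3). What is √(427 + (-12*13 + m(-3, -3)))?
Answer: 4*√17 ≈ 16.492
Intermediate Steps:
m(W, o) = -o/3 (m(W, o) = o*(-⅓) = -o/3)
√(427 + (-12*13 + m(-3, -3))) = √(427 + (-12*13 - ⅓*(-3))) = √(427 + (-156 + 1)) = √(427 - 155) = √272 = 4*√17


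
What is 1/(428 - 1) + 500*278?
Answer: 59353001/427 ≈ 1.3900e+5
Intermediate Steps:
1/(428 - 1) + 500*278 = 1/427 + 139000 = 59353001/427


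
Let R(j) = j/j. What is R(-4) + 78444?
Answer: 78445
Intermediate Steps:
R(j) = 1
R(-4) + 78444 = 1 + 78444 = 78445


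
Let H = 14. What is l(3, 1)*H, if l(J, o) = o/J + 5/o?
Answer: 224/3 ≈ 74.667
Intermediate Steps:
l(J, o) = 5/o + o/J
l(3, 1)*H = (5/1 + 1/3)*14 = (5*1 + 1*(1/3))*14 = (5 + 1/3)*14 = (16/3)*14 = 224/3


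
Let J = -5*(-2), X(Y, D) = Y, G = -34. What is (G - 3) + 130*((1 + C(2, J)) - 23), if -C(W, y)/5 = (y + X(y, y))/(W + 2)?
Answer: -6147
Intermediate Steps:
J = 10
C(W, y) = -10*y/(2 + W) (C(W, y) = -5*(y + y)/(W + 2) = -5*2*y/(2 + W) = -10*y/(2 + W))
(G - 3) + 130*((1 + C(2, J)) - 23) = (-34 - 3) + 130*((1 - 10*10/(2 + 2)) - 23) = -37 + 130*((1 - 10*10/4) - 23) = -37 + 130*((1 - 10*10*¼) - 23) = -37 + 130*((1 - 25) - 23) = -37 + 130*(-24 - 23) = -37 + 130*(-47) = -37 - 6110 = -6147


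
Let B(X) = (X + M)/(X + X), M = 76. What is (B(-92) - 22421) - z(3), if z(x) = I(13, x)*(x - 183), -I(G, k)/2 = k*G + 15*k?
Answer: -1211201/23 ≈ -52661.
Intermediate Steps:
I(G, k) = -30*k - 2*G*k (I(G, k) = -2*(k*G + 15*k) = -2*(G*k + 15*k) = -2*(15*k + G*k) = -30*k - 2*G*k)
B(X) = (76 + X)/(2*X) (B(X) = (X + 76)/(X + X) = (76 + X)/((2*X)) = (76 + X)*(1/(2*X)) = (76 + X)/(2*X))
z(x) = -56*x*(-183 + x) (z(x) = (-2*x*(15 + 13))*(x - 183) = (-2*x*28)*(-183 + x) = (-56*x)*(-183 + x) = -56*x*(-183 + x))
(B(-92) - 22421) - z(3) = ((½)*(76 - 92)/(-92) - 22421) - 56*3*(183 - 1*3) = ((½)*(-1/92)*(-16) - 22421) - 56*3*(183 - 3) = (2/23 - 22421) - 56*3*180 = -515681/23 - 1*30240 = -515681/23 - 30240 = -1211201/23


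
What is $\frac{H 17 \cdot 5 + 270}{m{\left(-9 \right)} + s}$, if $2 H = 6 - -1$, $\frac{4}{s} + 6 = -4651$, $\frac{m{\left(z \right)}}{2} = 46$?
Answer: $\frac{1057139}{171376} \approx 6.1685$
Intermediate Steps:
$m{\left(z \right)} = 92$ ($m{\left(z \right)} = 2 \cdot 46 = 92$)
$s = - \frac{4}{4657}$ ($s = \frac{4}{-6 - 4651} = \frac{4}{-4657} = 4 \left(- \frac{1}{4657}\right) = - \frac{4}{4657} \approx -0.00085892$)
$H = \frac{7}{2}$ ($H = \frac{6 - -1}{2} = \frac{6 + 1}{2} = \frac{1}{2} \cdot 7 = \frac{7}{2} \approx 3.5$)
$\frac{H 17 \cdot 5 + 270}{m{\left(-9 \right)} + s} = \frac{\frac{7}{2} \cdot 17 \cdot 5 + 270}{92 - \frac{4}{4657}} = \frac{\frac{119}{2} \cdot 5 + 270}{\frac{428440}{4657}} = \left(\frac{595}{2} + 270\right) \frac{4657}{428440} = \frac{1135}{2} \cdot \frac{4657}{428440} = \frac{1057139}{171376}$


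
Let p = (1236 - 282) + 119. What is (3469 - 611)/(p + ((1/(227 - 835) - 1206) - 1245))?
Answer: -1737664/837825 ≈ -2.0740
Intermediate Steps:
p = 1073 (p = 954 + 119 = 1073)
(3469 - 611)/(p + ((1/(227 - 835) - 1206) - 1245)) = (3469 - 611)/(1073 + ((1/(227 - 835) - 1206) - 1245)) = 2858/(1073 + ((1/(-608) - 1206) - 1245)) = 2858/(1073 + ((-1/608 - 1206) - 1245)) = 2858/(1073 + (-733249/608 - 1245)) = 2858/(1073 - 1490209/608) = 2858/(-837825/608) = 2858*(-608/837825) = -1737664/837825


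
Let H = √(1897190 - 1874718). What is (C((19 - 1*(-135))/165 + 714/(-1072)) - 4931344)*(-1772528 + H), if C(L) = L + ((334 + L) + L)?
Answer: 2928017877103466/335 - 700400546503*√2/1340 ≈ 8.7396e+12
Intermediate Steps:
C(L) = 334 + 3*L (C(L) = L + (334 + 2*L) = 334 + 3*L)
H = 106*√2 (H = √22472 = 106*√2 ≈ 149.91)
(C((19 - 1*(-135))/165 + 714/(-1072)) - 4931344)*(-1772528 + H) = ((334 + 3*((19 - 1*(-135))/165 + 714/(-1072))) - 4931344)*(-1772528 + 106*√2) = ((334 + 3*((19 + 135)*(1/165) + 714*(-1/1072))) - 4931344)*(-1772528 + 106*√2) = ((334 + 3*(154*(1/165) - 357/536)) - 4931344)*(-1772528 + 106*√2) = ((334 + 3*(14/15 - 357/536)) - 4931344)*(-1772528 + 106*√2) = ((334 + 3*(2149/8040)) - 4931344)*(-1772528 + 106*√2) = ((334 + 2149/2680) - 4931344)*(-1772528 + 106*√2) = (897269/2680 - 4931344)*(-1772528 + 106*√2) = -13215104651*(-1772528 + 106*√2)/2680 = 2928017877103466/335 - 700400546503*√2/1340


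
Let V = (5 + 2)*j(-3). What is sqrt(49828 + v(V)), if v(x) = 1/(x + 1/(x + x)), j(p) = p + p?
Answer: 4*sqrt(38784355807)/3529 ≈ 223.22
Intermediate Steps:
j(p) = 2*p
V = -42 (V = (5 + 2)*(2*(-3)) = 7*(-6) = -42)
v(x) = 1/(x + 1/(2*x))
sqrt(49828 + v(V)) = sqrt(49828 + 2*(-42)/(1 + 2*(-42)**2)) = sqrt(49828 + 2*(-42)/(1 + 2*1764)) = sqrt(49828 + 2*(-42)/(1 + 3528)) = sqrt(49828 + 2*(-42)/3529) = sqrt(49828 + 2*(-42)*(1/3529)) = sqrt(49828 - 84/3529) = sqrt(175842928/3529) = 4*sqrt(38784355807)/3529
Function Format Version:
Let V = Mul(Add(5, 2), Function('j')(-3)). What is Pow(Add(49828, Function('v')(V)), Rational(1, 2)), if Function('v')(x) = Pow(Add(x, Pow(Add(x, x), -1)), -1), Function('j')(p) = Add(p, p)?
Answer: Mul(Rational(4, 3529), Pow(38784355807, Rational(1, 2))) ≈ 223.22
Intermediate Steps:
Function('j')(p) = Mul(2, p)
V = -42 (V = Mul(Add(5, 2), Mul(2, -3)) = Mul(7, -6) = -42)
Function('v')(x) = Pow(Add(x, Mul(Rational(1, 2), Pow(x, -1))), -1) (Function('v')(x) = Pow(Add(x, Pow(Mul(2, x), -1)), -1) = Pow(Add(x, Mul(Rational(1, 2), Pow(x, -1))), -1))
Pow(Add(49828, Function('v')(V)), Rational(1, 2)) = Pow(Add(49828, Mul(2, -42, Pow(Add(1, Mul(2, Pow(-42, 2))), -1))), Rational(1, 2)) = Pow(Add(49828, Mul(2, -42, Pow(Add(1, Mul(2, 1764)), -1))), Rational(1, 2)) = Pow(Add(49828, Mul(2, -42, Pow(Add(1, 3528), -1))), Rational(1, 2)) = Pow(Add(49828, Mul(2, -42, Pow(3529, -1))), Rational(1, 2)) = Pow(Add(49828, Mul(2, -42, Rational(1, 3529))), Rational(1, 2)) = Pow(Add(49828, Rational(-84, 3529)), Rational(1, 2)) = Pow(Rational(175842928, 3529), Rational(1, 2)) = Mul(Rational(4, 3529), Pow(38784355807, Rational(1, 2)))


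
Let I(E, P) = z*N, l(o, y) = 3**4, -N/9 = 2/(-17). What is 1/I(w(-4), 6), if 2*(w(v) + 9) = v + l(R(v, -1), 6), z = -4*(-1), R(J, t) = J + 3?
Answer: 17/72 ≈ 0.23611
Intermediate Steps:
N = 18/17 (N = -18/(-17) = -18*(-1)/17 = -9*(-2/17) = 18/17 ≈ 1.0588)
R(J, t) = 3 + J
z = 4
l(o, y) = 81
w(v) = 63/2 + v/2 (w(v) = -9 + (v + 81)/2 = -9 + (81 + v)/2 = -9 + (81/2 + v/2) = 63/2 + v/2)
I(E, P) = 72/17 (I(E, P) = 4*(18/17) = 72/17)
1/I(w(-4), 6) = 1/(72/17) = 17/72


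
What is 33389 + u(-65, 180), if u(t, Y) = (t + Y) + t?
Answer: 33439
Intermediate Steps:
u(t, Y) = Y + 2*t (u(t, Y) = (Y + t) + t = Y + 2*t)
33389 + u(-65, 180) = 33389 + (180 + 2*(-65)) = 33389 + (180 - 130) = 33389 + 50 = 33439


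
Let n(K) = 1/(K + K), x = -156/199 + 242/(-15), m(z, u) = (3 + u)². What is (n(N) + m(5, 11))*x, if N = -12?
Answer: -118746047/35820 ≈ -3315.1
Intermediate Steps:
x = -50498/2985 (x = -156*1/199 + 242*(-1/15) = -156/199 - 242/15 = -50498/2985 ≈ -16.917)
n(K) = 1/(2*K)
(n(N) + m(5, 11))*x = ((½)/(-12) + (3 + 11)²)*(-50498/2985) = ((½)*(-1/12) + 14²)*(-50498/2985) = (-1/24 + 196)*(-50498/2985) = (4703/24)*(-50498/2985) = -118746047/35820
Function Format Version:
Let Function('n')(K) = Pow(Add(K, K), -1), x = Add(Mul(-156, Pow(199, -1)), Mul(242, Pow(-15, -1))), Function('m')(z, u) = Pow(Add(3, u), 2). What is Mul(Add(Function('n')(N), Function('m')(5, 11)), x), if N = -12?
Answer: Rational(-118746047, 35820) ≈ -3315.1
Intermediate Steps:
x = Rational(-50498, 2985) (x = Add(Mul(-156, Rational(1, 199)), Mul(242, Rational(-1, 15))) = Add(Rational(-156, 199), Rational(-242, 15)) = Rational(-50498, 2985) ≈ -16.917)
Function('n')(K) = Mul(Rational(1, 2), Pow(K, -1)) (Function('n')(K) = Pow(Mul(2, K), -1) = Mul(Rational(1, 2), Pow(K, -1)))
Mul(Add(Function('n')(N), Function('m')(5, 11)), x) = Mul(Add(Mul(Rational(1, 2), Pow(-12, -1)), Pow(Add(3, 11), 2)), Rational(-50498, 2985)) = Mul(Add(Mul(Rational(1, 2), Rational(-1, 12)), Pow(14, 2)), Rational(-50498, 2985)) = Mul(Add(Rational(-1, 24), 196), Rational(-50498, 2985)) = Mul(Rational(4703, 24), Rational(-50498, 2985)) = Rational(-118746047, 35820)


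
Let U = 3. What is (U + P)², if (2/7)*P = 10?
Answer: 1444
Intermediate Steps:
P = 35 (P = (7/2)*10 = 35)
(U + P)² = (3 + 35)² = 38² = 1444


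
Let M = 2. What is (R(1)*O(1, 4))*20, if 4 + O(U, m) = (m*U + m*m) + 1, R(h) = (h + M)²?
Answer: 3060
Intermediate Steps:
R(h) = (2 + h)² (R(h) = (h + 2)² = (2 + h)²)
O(U, m) = -3 + m² + U*m (O(U, m) = -4 + ((m*U + m*m) + 1) = -4 + ((U*m + m²) + 1) = -4 + ((m² + U*m) + 1) = -4 + (1 + m² + U*m) = -3 + m² + U*m)
(R(1)*O(1, 4))*20 = ((2 + 1)²*(-3 + 4² + 1*4))*20 = (3²*(-3 + 16 + 4))*20 = (9*17)*20 = 153*20 = 3060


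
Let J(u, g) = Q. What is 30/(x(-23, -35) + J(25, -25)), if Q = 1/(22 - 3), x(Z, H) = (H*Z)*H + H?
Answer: -190/178663 ≈ -0.0010635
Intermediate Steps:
x(Z, H) = H + Z*H² (x(Z, H) = Z*H² + H = H + Z*H²)
Q = 1/19 ≈ 0.052632
J(u, g) = 1/19
30/(x(-23, -35) + J(25, -25)) = 30/(-35*(1 - 35*(-23)) + 1/19) = 30/(-35*(1 + 805) + 1/19) = 30/(-35*806 + 1/19) = 30/(-28210 + 1/19) = 30/(-535989/19) = -19/535989*30 = -190/178663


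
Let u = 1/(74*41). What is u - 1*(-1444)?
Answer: 4381097/3034 ≈ 1444.0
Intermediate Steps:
u = 1/3034 ≈ 0.00032960
u - 1*(-1444) = 1/3034 - 1*(-1444) = 1/3034 + 1444 = 4381097/3034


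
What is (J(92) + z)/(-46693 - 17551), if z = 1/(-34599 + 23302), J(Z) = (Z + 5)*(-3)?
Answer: 821857/181441117 ≈ 0.0045296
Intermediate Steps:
J(Z) = -15 - 3*Z (J(Z) = (5 + Z)*(-3) = -15 - 3*Z)
z = -1/11297 (z = 1/(-11297) = -1/11297 ≈ -8.8519e-5)
(J(92) + z)/(-46693 - 17551) = ((-15 - 3*92) - 1/11297)/(-46693 - 17551) = ((-15 - 276) - 1/11297)/(-64244) = (-291 - 1/11297)*(-1/64244) = -3287428/11297*(-1/64244) = 821857/181441117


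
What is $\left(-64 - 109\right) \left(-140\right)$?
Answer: $24220$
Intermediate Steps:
$\left(-64 - 109\right) \left(-140\right) = \left(-173\right) \left(-140\right) = 24220$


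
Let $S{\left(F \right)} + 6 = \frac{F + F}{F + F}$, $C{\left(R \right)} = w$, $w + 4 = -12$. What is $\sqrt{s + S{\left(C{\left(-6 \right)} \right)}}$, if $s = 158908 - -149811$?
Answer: $\sqrt{308714} \approx 555.62$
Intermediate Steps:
$w = -16$ ($w = -4 - 12 = -16$)
$C{\left(R \right)} = -16$
$S{\left(F \right)} = -5$ ($S{\left(F \right)} = -6 + \frac{F + F}{F + F} = -6 + \frac{2 F}{2 F} = -6 + 2 F \frac{1}{2 F} = -6 + 1 = -5$)
$s = 308719$ ($s = 158908 + 149811 = 308719$)
$\sqrt{s + S{\left(C{\left(-6 \right)} \right)}} = \sqrt{308719 - 5} = \sqrt{308714}$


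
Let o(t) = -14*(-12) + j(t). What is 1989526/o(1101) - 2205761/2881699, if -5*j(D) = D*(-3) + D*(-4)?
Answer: 372041854339/319868589 ≈ 1163.1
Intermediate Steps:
j(D) = 7*D/5 (j(D) = -(D*(-3) + D*(-4))/5 = -(-3*D - 4*D)/5 = -(-7)*D/5 = 7*D/5)
o(t) = 168 + 7*t/5 (o(t) = -14*(-12) + 7*t/5 = 168 + 7*t/5)
1989526/o(1101) - 2205761/2881699 = 1989526/(168 + (7/5)*1101) - 2205761/2881699 = 1989526/(168 + 7707/5) - 2205761*1/2881699 = 1989526/(8547/5) - 2205761/2881699 = 1989526*(5/8547) - 2205761/2881699 = 129190/111 - 2205761/2881699 = 372041854339/319868589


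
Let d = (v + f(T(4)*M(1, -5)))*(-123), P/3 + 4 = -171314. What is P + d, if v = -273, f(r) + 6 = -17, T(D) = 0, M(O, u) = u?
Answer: -477546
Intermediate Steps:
P = -513954 (P = -12 + 3*(-171314) = -12 - 513942 = -513954)
f(r) = -23 (f(r) = -6 - 17 = -23)
d = 36408 (d = (-273 - 23)*(-123) = -296*(-123) = 36408)
P + d = -513954 + 36408 = -477546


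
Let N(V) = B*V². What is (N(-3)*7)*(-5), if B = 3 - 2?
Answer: -315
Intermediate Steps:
B = 1
N(V) = V² (N(V) = 1*V² = V²)
(N(-3)*7)*(-5) = ((-3)²*7)*(-5) = (9*7)*(-5) = 63*(-5) = -315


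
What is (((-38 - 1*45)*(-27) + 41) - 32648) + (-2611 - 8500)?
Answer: -41477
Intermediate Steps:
(((-38 - 1*45)*(-27) + 41) - 32648) + (-2611 - 8500) = (((-38 - 45)*(-27) + 41) - 32648) - 11111 = ((-83*(-27) + 41) - 32648) - 11111 = ((2241 + 41) - 32648) - 11111 = (2282 - 32648) - 11111 = -30366 - 11111 = -41477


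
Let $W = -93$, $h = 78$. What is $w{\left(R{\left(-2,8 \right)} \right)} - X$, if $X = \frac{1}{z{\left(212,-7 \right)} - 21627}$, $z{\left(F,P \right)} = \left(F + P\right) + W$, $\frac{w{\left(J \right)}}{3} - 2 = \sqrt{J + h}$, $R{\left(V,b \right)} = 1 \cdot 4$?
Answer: $\frac{129091}{21515} + 3 \sqrt{82} \approx 33.166$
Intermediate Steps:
$R{\left(V,b \right)} = 4$
$w{\left(J \right)} = 6 + 3 \sqrt{78 + J}$ ($w{\left(J \right)} = 6 + 3 \sqrt{J + 78} = 6 + 3 \sqrt{78 + J}$)
$z{\left(F,P \right)} = -93 + F + P$ ($z{\left(F,P \right)} = \left(F + P\right) - 93 = -93 + F + P$)
$X = - \frac{1}{21515}$ ($X = \frac{1}{\left(-93 + 212 - 7\right) - 21627} = \frac{1}{112 - 21627} = \frac{1}{-21515} = - \frac{1}{21515} \approx -4.6479 \cdot 10^{-5}$)
$w{\left(R{\left(-2,8 \right)} \right)} - X = \left(6 + 3 \sqrt{78 + 4}\right) - - \frac{1}{21515} = \left(6 + 3 \sqrt{82}\right) + \frac{1}{21515} = \frac{129091}{21515} + 3 \sqrt{82}$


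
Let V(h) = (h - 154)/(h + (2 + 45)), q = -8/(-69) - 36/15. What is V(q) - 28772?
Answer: -443919562/15427 ≈ -28776.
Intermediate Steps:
q = -788/345 (q = -8*(-1/69) - 36*1/15 = 8/69 - 12/5 = -788/345 ≈ -2.2841)
V(h) = (-154 + h)/(47 + h) (V(h) = (-154 + h)/(h + 47) = (-154 + h)/(47 + h))
V(q) - 28772 = (-154 - 788/345)/(47 - 788/345) - 28772 = -53918/345/(15427/345) - 28772 = (345/15427)*(-53918/345) - 28772 = -53918/15427 - 28772 = -443919562/15427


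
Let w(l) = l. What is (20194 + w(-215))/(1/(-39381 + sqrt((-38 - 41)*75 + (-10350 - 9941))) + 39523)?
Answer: 612314402169418205/1211296966884914454 + 19979*I*sqrt(6554)/1211296966884914454 ≈ 0.5055 + 1.3353e-12*I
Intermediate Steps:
(20194 + w(-215))/(1/(-39381 + sqrt((-38 - 41)*75 + (-10350 - 9941))) + 39523) = (20194 - 215)/(1/(-39381 + sqrt((-38 - 41)*75 + (-10350 - 9941))) + 39523) = 19979/(1/(-39381 + sqrt(-79*75 - 20291)) + 39523) = 19979/(1/(-39381 + sqrt(-5925 - 20291)) + 39523) = 19979/(1/(-39381 + sqrt(-26216)) + 39523) = 19979/(1/(-39381 + 2*I*sqrt(6554)) + 39523) = 19979/(39523 + 1/(-39381 + 2*I*sqrt(6554)))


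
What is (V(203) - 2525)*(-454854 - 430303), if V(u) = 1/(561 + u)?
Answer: 1707555483543/764 ≈ 2.2350e+9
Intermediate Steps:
(V(203) - 2525)*(-454854 - 430303) = (1/(561 + 203) - 2525)*(-454854 - 430303) = (1/764 - 2525)*(-885157) = -1929099/764*(-885157) = 1707555483543/764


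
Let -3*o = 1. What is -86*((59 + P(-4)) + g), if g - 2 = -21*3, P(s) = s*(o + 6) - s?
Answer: 5332/3 ≈ 1777.3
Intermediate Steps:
o = -1/3 (o = -1/3*1 = -1/3 ≈ -0.33333)
P(s) = 14*s/3 (P(s) = s*(-1/3 + 6) - s = s*(17/3) - s = 17*s/3 - s = 14*s/3)
g = -61 (g = 2 - 21*3 = 2 - 63 = -61)
-86*((59 + P(-4)) + g) = -86*((59 + (14/3)*(-4)) - 61) = -86*((59 - 56/3) - 61) = -86*(121/3 - 61) = -86*(-62/3) = 5332/3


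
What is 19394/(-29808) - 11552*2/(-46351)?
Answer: -105123631/690815304 ≈ -0.15217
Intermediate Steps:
19394/(-29808) - 11552*2/(-46351) = 19394*(-1/29808) - 23104*(-1/46351) = -9697/14904 + 23104/46351 = -105123631/690815304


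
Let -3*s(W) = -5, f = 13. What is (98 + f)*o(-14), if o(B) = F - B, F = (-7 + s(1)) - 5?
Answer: 407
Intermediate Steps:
s(W) = 5/3 (s(W) = -⅓*(-5) = 5/3)
F = -31/3 (F = (-7 + 5/3) - 5 = -16/3 - 5 = -31/3 ≈ -10.333)
o(B) = -31/3 - B
(98 + f)*o(-14) = (98 + 13)*(-31/3 - 1*(-14)) = 111*(-31/3 + 14) = 111*(11/3) = 407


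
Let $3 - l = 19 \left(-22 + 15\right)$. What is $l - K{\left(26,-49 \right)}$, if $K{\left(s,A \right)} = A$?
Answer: $185$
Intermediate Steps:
$l = 136$ ($l = 3 - 19 \left(-22 + 15\right) = 3 - 19 \left(-7\right) = 3 - -133 = 3 + 133 = 136$)
$l - K{\left(26,-49 \right)} = 136 - -49 = 136 + 49 = 185$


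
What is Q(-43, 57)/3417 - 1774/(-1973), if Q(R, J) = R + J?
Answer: 6089380/6741741 ≈ 0.90324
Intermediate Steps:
Q(R, J) = J + R
Q(-43, 57)/3417 - 1774/(-1973) = (57 - 43)/3417 - 1774/(-1973) = 14*(1/3417) - 1774*(-1/1973) = 14/3417 + 1774/1973 = 6089380/6741741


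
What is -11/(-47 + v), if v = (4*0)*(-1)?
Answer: 11/47 ≈ 0.23404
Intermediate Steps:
v = 0 (v = 0*(-1) = 0)
-11/(-47 + v) = -11/(-47 + 0) = -11/(-47) = -11*(-1/47) = 11/47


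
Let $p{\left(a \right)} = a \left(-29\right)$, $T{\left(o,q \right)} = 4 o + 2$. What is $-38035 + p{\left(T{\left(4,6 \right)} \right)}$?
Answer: $-38557$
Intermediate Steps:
$T{\left(o,q \right)} = 2 + 4 o$
$p{\left(a \right)} = - 29 a$
$-38035 + p{\left(T{\left(4,6 \right)} \right)} = -38035 - 29 \left(2 + 4 \cdot 4\right) = -38035 - 29 \left(2 + 16\right) = -38035 - 522 = -38557$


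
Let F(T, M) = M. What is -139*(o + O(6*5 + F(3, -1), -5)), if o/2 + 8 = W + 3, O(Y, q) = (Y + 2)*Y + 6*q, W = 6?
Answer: -121069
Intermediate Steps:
O(Y, q) = 6*q + Y*(2 + Y) (O(Y, q) = (2 + Y)*Y + 6*q = Y*(2 + Y) + 6*q = 6*q + Y*(2 + Y))
o = 2 (o = -16 + 2*(6 + 3) = -16 + 2*9 = -16 + 18 = 2)
-139*(o + O(6*5 + F(3, -1), -5)) = -139*(2 + ((6*5 - 1)**2 + 2*(6*5 - 1) + 6*(-5))) = -139*(2 + ((30 - 1)**2 + 2*(30 - 1) - 30)) = -139*(2 + (29**2 + 2*29 - 30)) = -139*(2 + (841 + 58 - 30)) = -139*(2 + 869) = -139*871 = -121069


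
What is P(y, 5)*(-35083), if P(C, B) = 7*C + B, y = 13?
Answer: -3367968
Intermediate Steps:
P(C, B) = B + 7*C
P(y, 5)*(-35083) = (5 + 7*13)*(-35083) = (5 + 91)*(-35083) = 96*(-35083) = -3367968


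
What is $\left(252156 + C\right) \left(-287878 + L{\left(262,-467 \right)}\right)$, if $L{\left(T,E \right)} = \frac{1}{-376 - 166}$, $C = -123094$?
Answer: $- \frac{10068763992687}{271} \approx -3.7154 \cdot 10^{10}$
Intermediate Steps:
$L{\left(T,E \right)} = - \frac{1}{542}$ ($L{\left(T,E \right)} = \frac{1}{-542} = - \frac{1}{542}$)
$\left(252156 + C\right) \left(-287878 + L{\left(262,-467 \right)}\right) = \left(252156 - 123094\right) \left(-287878 - \frac{1}{542}\right) = 129062 \left(- \frac{156029877}{542}\right) = - \frac{10068763992687}{271}$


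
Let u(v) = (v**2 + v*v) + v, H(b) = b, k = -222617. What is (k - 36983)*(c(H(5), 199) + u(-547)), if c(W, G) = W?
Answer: -155208609600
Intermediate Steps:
u(v) = v + 2*v**2 (u(v) = (v**2 + v**2) + v = 2*v**2 + v = v + 2*v**2)
(k - 36983)*(c(H(5), 199) + u(-547)) = (-222617 - 36983)*(5 - 547*(1 + 2*(-547))) = -259600*(5 - 547*(1 - 1094)) = -259600*(5 - 547*(-1093)) = -259600*(5 + 597871) = -259600*597876 = -155208609600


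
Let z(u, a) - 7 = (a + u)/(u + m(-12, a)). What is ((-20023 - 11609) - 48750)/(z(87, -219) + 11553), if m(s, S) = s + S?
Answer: -964584/138731 ≈ -6.9529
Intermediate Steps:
m(s, S) = S + s
z(u, a) = 7 + (a + u)/(-12 + a + u) (z(u, a) = 7 + (a + u)/(u + (a - 12)) = 7 + (a + u)/(u + (-12 + a)) = 7 + (a + u)/(-12 + a + u))
((-20023 - 11609) - 48750)/(z(87, -219) + 11553) = ((-20023 - 11609) - 48750)/(4*(-21 + 2*(-219) + 2*87)/(-12 - 219 + 87) + 11553) = (-31632 - 48750)/(4*(-21 - 438 + 174)/(-144) + 11553) = -80382/(4*(-1/144)*(-285) + 11553) = -80382/(95/12 + 11553) = -80382/138731/12 = -80382*12/138731 = -964584/138731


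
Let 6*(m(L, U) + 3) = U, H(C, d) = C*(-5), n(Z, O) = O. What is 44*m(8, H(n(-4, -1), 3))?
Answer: -286/3 ≈ -95.333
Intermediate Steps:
H(C, d) = -5*C
m(L, U) = -3 + U/6
44*m(8, H(n(-4, -1), 3)) = 44*(-3 + (-5*(-1))/6) = 44*(-3 + (1/6)*5) = 44*(-3 + 5/6) = 44*(-13/6) = -286/3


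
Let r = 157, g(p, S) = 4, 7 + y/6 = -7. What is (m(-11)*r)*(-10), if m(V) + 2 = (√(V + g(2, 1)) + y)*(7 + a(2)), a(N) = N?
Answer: 1190060 - 14130*I*√7 ≈ 1.1901e+6 - 37384.0*I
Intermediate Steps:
y = -84 (y = -42 + 6*(-7) = -42 - 42 = -84)
m(V) = -758 + 9*√(4 + V) (m(V) = -2 + (√(V + 4) - 84)*(7 + 2) = -2 + (√(4 + V) - 84)*9 = -2 + (-84 + √(4 + V))*9 = -2 + (-756 + 9*√(4 + V)) = -758 + 9*√(4 + V))
(m(-11)*r)*(-10) = ((-758 + 9*√(4 - 11))*157)*(-10) = ((-758 + 9*√(-7))*157)*(-10) = ((-758 + 9*(I*√7))*157)*(-10) = ((-758 + 9*I*√7)*157)*(-10) = (-119006 + 1413*I*√7)*(-10) = 1190060 - 14130*I*√7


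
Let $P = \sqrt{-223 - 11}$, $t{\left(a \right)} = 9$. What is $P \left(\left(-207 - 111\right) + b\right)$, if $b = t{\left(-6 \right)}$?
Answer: $- 927 i \sqrt{26} \approx - 4726.8 i$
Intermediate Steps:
$b = 9$
$P = 3 i \sqrt{26}$ ($P = \sqrt{-234} = 3 i \sqrt{26} \approx 15.297 i$)
$P \left(\left(-207 - 111\right) + b\right) = 3 i \sqrt{26} \left(\left(-207 - 111\right) + 9\right) = 3 i \sqrt{26} \left(-318 + 9\right) = 3 i \sqrt{26} \left(-309\right) = - 927 i \sqrt{26}$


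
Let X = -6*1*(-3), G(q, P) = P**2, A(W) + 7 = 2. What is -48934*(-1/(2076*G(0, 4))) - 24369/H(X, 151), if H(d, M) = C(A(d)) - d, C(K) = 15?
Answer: 134931251/16608 ≈ 8124.5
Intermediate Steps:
A(W) = -5 (A(W) = -7 + 2 = -5)
X = 18 (X = -6*(-3) = 18)
H(d, M) = 15 - d
-48934*(-1/(2076*G(0, 4))) - 24369/H(X, 151) = -48934/((-2076*4**2)) - 24369/(15 - 1*18) = -48934/((-2076*16)) - 24369/(15 - 18) = -48934/(-33216) - 24369/(-3) = -48934*(-1/33216) - 24369*(-1/3) = 24467/16608 + 8123 = 134931251/16608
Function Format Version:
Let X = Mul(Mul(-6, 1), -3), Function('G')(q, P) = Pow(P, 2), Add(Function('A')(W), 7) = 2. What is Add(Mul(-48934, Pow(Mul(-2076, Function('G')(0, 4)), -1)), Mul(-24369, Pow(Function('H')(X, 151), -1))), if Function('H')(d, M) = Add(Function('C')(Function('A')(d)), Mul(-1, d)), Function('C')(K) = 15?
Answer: Rational(134931251, 16608) ≈ 8124.5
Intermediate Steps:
Function('A')(W) = -5 (Function('A')(W) = Add(-7, 2) = -5)
X = 18 (X = Mul(-6, -3) = 18)
Function('H')(d, M) = Add(15, Mul(-1, d))
Add(Mul(-48934, Pow(Mul(-2076, Function('G')(0, 4)), -1)), Mul(-24369, Pow(Function('H')(X, 151), -1))) = Add(Mul(-48934, Pow(Mul(-2076, Pow(4, 2)), -1)), Mul(-24369, Pow(Add(15, Mul(-1, 18)), -1))) = Add(Mul(-48934, Pow(Mul(-2076, 16), -1)), Mul(-24369, Pow(Add(15, -18), -1))) = Add(Mul(-48934, Pow(-33216, -1)), Mul(-24369, Pow(-3, -1))) = Add(Mul(-48934, Rational(-1, 33216)), Mul(-24369, Rational(-1, 3))) = Add(Rational(24467, 16608), 8123) = Rational(134931251, 16608)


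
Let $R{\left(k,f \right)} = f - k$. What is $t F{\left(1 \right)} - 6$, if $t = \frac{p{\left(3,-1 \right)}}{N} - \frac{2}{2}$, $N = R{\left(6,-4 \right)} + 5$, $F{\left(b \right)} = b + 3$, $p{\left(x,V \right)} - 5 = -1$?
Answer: $- \frac{66}{5} \approx -13.2$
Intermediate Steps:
$p{\left(x,V \right)} = 4$ ($p{\left(x,V \right)} = 5 - 1 = 4$)
$F{\left(b \right)} = 3 + b$
$N = -5$ ($N = \left(-4 - 6\right) + 5 = -10 + 5 = -5$)
$t = - \frac{9}{5}$ ($t = \frac{4}{-5} - \frac{2}{2} = 4 \left(- \frac{1}{5}\right) - 1 = - \frac{4}{5} - 1 = - \frac{9}{5} \approx -1.8$)
$t F{\left(1 \right)} - 6 = - \frac{9 \left(3 + 1\right)}{5} - 6 = \left(- \frac{9}{5}\right) 4 - 6 = - \frac{36}{5} - 6 = - \frac{66}{5}$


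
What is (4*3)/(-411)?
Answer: -4/137 ≈ -0.029197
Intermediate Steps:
(4*3)/(-411) = -1/411*12 = -4/137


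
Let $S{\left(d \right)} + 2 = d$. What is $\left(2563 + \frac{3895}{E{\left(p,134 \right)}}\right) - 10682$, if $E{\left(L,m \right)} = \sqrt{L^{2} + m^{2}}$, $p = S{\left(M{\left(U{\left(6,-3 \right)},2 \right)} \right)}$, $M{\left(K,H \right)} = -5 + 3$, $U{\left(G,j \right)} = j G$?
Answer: $-8119 + \frac{3895 \sqrt{4493}}{8986} \approx -8089.9$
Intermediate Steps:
$U{\left(G,j \right)} = G j$
$M{\left(K,H \right)} = -2$
$S{\left(d \right)} = -2 + d$
$p = -4$ ($p = -2 - 2 = -4$)
$\left(2563 + \frac{3895}{E{\left(p,134 \right)}}\right) - 10682 = \left(2563 + \frac{3895}{\sqrt{\left(-4\right)^{2} + 134^{2}}}\right) - 10682 = \left(2563 + \frac{3895}{\sqrt{16 + 17956}}\right) - 10682 = \left(2563 + \frac{3895}{\sqrt{17972}}\right) - 10682 = \left(2563 + \frac{3895}{2 \sqrt{4493}}\right) - 10682 = \left(2563 + 3895 \frac{\sqrt{4493}}{8986}\right) - 10682 = \left(2563 + \frac{3895 \sqrt{4493}}{8986}\right) - 10682 = -8119 + \frac{3895 \sqrt{4493}}{8986}$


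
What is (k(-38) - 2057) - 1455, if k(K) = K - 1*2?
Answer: -3552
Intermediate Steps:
k(K) = -2 + K (k(K) = K - 2 = -2 + K)
(k(-38) - 2057) - 1455 = ((-2 - 38) - 2057) - 1455 = (-40 - 2057) - 1455 = -2097 - 1455 = -3552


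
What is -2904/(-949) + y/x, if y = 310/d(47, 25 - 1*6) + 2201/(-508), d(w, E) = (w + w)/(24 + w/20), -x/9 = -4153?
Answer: 648359724214/211725044037 ≈ 3.0623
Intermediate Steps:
x = 37377 (x = -9*(-4153) = 37377)
d(w, E) = 2*w/(24 + w/20) (d(w, E) = (2*w)/(24 + w*(1/20)) = (2*w)/(24 + w/20) = 2*w/(24 + w/20))
y = 492838/5969 (y = 310/((40*47/(480 + 47))) + 2201/(-508) = 310/((40*47/527)) + 2201*(-1/508) = 310/((40*47*(1/527))) - 2201/508 = 310/(1880/527) - 2201/508 = 310*(527/1880) - 2201/508 = 16337/188 - 2201/508 = 492838/5969 ≈ 82.566)
-2904/(-949) + y/x = -2904/(-949) + (492838/5969)/37377 = -2904*(-1/949) + (492838/5969)*(1/37377) = 2904/949 + 492838/223103313 = 648359724214/211725044037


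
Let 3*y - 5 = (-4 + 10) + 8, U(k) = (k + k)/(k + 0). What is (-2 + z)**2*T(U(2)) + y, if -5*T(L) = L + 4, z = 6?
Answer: -193/15 ≈ -12.867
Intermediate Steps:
U(k) = 2 (U(k) = (2*k)/k = 2)
T(L) = -4/5 - L/5 (T(L) = -(L + 4)/5 = -(4 + L)/5 = -4/5 - L/5)
y = 19/3 (y = 5/3 + ((-4 + 10) + 8)/3 = 5/3 + (6 + 8)/3 = 5/3 + (1/3)*14 = 5/3 + 14/3 = 19/3 ≈ 6.3333)
(-2 + z)**2*T(U(2)) + y = (-2 + 6)**2*(-4/5 - 1/5*2) + 19/3 = 4**2*(-4/5 - 2/5) + 19/3 = 16*(-6/5) + 19/3 = -96/5 + 19/3 = -193/15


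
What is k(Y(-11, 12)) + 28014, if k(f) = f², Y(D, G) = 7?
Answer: 28063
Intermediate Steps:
k(Y(-11, 12)) + 28014 = 7² + 28014 = 49 + 28014 = 28063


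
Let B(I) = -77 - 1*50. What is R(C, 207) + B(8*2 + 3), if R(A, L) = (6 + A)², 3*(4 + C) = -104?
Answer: 8461/9 ≈ 940.11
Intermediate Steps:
B(I) = -127 (B(I) = -77 - 50 = -127)
C = -116/3 (C = -4 + (⅓)*(-104) = -4 - 104/3 = -116/3 ≈ -38.667)
R(C, 207) + B(8*2 + 3) = (6 - 116/3)² - 127 = (-98/3)² - 127 = 9604/9 - 127 = 8461/9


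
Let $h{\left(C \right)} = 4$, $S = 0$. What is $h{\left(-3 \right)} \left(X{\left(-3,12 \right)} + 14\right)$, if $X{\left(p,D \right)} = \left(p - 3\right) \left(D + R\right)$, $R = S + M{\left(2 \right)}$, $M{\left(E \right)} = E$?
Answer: $-280$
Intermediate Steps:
$R = 2$ ($R = 0 + 2 = 2$)
$X{\left(p,D \right)} = \left(-3 + p\right) \left(2 + D\right)$ ($X{\left(p,D \right)} = \left(p - 3\right) \left(D + 2\right) = \left(-3 + p\right) \left(2 + D\right)$)
$h{\left(-3 \right)} \left(X{\left(-3,12 \right)} + 14\right) = 4 \left(\left(-6 - 36 + 2 \left(-3\right) + 12 \left(-3\right)\right) + 14\right) = 4 \left(\left(-6 - 36 - 6 - 36\right) + 14\right) = 4 \left(-84 + 14\right) = 4 \left(-70\right) = -280$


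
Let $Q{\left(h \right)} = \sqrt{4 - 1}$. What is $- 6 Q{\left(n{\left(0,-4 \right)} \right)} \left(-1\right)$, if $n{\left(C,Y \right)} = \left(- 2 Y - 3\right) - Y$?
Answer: $6 \sqrt{3} \approx 10.392$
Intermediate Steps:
$n{\left(C,Y \right)} = -3 - 3 Y$ ($n{\left(C,Y \right)} = \left(-3 - 2 Y\right) - Y = -3 - 3 Y$)
$Q{\left(h \right)} = \sqrt{3}$
$- 6 Q{\left(n{\left(0,-4 \right)} \right)} \left(-1\right) = - 6 \sqrt{3} \left(-1\right) = 6 \sqrt{3}$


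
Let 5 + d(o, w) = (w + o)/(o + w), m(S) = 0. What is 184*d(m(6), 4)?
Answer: -736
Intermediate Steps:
d(o, w) = -4 (d(o, w) = -5 + (w + o)/(o + w) = -5 + (o + w)/(o + w) = -5 + 1 = -4)
184*d(m(6), 4) = 184*(-4) = -736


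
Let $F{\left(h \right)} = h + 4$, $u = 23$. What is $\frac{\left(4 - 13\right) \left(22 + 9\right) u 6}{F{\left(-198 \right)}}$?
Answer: $\frac{19251}{97} \approx 198.46$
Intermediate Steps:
$F{\left(h \right)} = 4 + h$
$\frac{\left(4 - 13\right) \left(22 + 9\right) u 6}{F{\left(-198 \right)}} = \frac{\left(4 - 13\right) \left(22 + 9\right) 23 \cdot 6}{4 - 198} = \frac{\left(-9\right) 31 \cdot 23 \cdot 6}{-194} = \left(-279\right) 23 \cdot 6 \left(- \frac{1}{194}\right) = \left(-6417\right) 6 \left(- \frac{1}{194}\right) = \left(-38502\right) \left(- \frac{1}{194}\right) = \frac{19251}{97}$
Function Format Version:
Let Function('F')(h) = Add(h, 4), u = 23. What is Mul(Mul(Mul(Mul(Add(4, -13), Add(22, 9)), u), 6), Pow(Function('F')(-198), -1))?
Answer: Rational(19251, 97) ≈ 198.46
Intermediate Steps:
Function('F')(h) = Add(4, h)
Mul(Mul(Mul(Mul(Add(4, -13), Add(22, 9)), u), 6), Pow(Function('F')(-198), -1)) = Mul(Mul(Mul(Mul(Add(4, -13), Add(22, 9)), 23), 6), Pow(Add(4, -198), -1)) = Mul(Mul(Mul(Mul(-9, 31), 23), 6), Pow(-194, -1)) = Mul(Mul(Mul(-279, 23), 6), Rational(-1, 194)) = Mul(Mul(-6417, 6), Rational(-1, 194)) = Mul(-38502, Rational(-1, 194)) = Rational(19251, 97)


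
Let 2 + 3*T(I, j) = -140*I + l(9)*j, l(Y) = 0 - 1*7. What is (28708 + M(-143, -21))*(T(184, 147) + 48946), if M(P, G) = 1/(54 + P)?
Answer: 306721405517/267 ≈ 1.1488e+9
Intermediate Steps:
l(Y) = -7 (l(Y) = 0 - 7 = -7)
T(I, j) = -⅔ - 140*I/3 - 7*j/3 (T(I, j) = -⅔ + (-140*I - 7*j)/3 = -⅔ + (-140*I/3 - 7*j/3) = -⅔ - 140*I/3 - 7*j/3)
(28708 + M(-143, -21))*(T(184, 147) + 48946) = (28708 + 1/(54 - 143))*((-⅔ - 140/3*184 - 7/3*147) + 48946) = (28708 + 1/(-89))*((-⅔ - 25760/3 - 343) + 48946) = (28708 - 1/89)*(-26791/3 + 48946) = (2555011/89)*(120047/3) = 306721405517/267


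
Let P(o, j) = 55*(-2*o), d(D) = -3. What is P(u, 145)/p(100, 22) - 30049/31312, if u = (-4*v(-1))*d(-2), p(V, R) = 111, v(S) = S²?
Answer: -14889093/1158544 ≈ -12.852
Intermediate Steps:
u = 12 (u = -4*(-1)²*(-3) = -4*1*(-3) = -4*(-3) = 12)
P(o, j) = -110*o
P(u, 145)/p(100, 22) - 30049/31312 = -110*12/111 - 30049/31312 = -1320*1/111 - 30049*1/31312 = -440/37 - 30049/31312 = -14889093/1158544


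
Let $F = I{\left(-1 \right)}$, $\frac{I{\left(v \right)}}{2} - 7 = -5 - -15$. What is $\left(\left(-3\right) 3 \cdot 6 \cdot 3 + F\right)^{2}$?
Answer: $16384$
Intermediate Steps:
$I{\left(v \right)} = 34$ ($I{\left(v \right)} = 14 + 2 \left(-5 - -15\right) = 14 + 2 \left(-5 + 15\right) = 14 + 2 \cdot 10 = 14 + 20 = 34$)
$F = 34$
$\left(\left(-3\right) 3 \cdot 6 \cdot 3 + F\right)^{2} = \left(\left(-3\right) 3 \cdot 6 \cdot 3 + 34\right)^{2} = \left(\left(-9\right) 6 \cdot 3 + 34\right)^{2} = \left(\left(-54\right) 3 + 34\right)^{2} = \left(-162 + 34\right)^{2} = \left(-128\right)^{2} = 16384$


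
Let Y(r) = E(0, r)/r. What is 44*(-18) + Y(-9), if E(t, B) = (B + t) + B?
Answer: -790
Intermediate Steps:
E(t, B) = t + 2*B
Y(r) = 2 (Y(r) = (0 + 2*r)/r = (2*r)/r = 2)
44*(-18) + Y(-9) = 44*(-18) + 2 = -792 + 2 = -790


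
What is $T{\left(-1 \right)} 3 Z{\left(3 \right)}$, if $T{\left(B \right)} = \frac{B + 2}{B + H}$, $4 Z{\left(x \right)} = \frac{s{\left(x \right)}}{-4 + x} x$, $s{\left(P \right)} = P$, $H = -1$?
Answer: $\frac{27}{8} \approx 3.375$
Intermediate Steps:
$Z{\left(x \right)} = \frac{x^{2}}{4 \left(-4 + x\right)}$ ($Z{\left(x \right)} = \frac{\frac{x}{-4 + x} x}{4} = \frac{x^{2} \frac{1}{-4 + x}}{4} = \frac{x^{2}}{4 \left(-4 + x\right)}$)
$T{\left(B \right)} = \frac{2 + B}{-1 + B}$ ($T{\left(B \right)} = \frac{B + 2}{B - 1} = \frac{2 + B}{-1 + B}$)
$T{\left(-1 \right)} 3 Z{\left(3 \right)} = \frac{2 - 1}{-1 - 1} \cdot 3 \frac{3^{2}}{4 \left(-4 + 3\right)} = \frac{1}{-2} \cdot 1 \cdot 3 \cdot \frac{1}{4} \cdot 9 \frac{1}{-1} = \left(- \frac{1}{2}\right) 1 \cdot 3 \cdot \frac{1}{4} \cdot 9 \left(-1\right) = \left(- \frac{1}{2}\right) 3 \left(- \frac{9}{4}\right) = \left(- \frac{3}{2}\right) \left(- \frac{9}{4}\right) = \frac{27}{8}$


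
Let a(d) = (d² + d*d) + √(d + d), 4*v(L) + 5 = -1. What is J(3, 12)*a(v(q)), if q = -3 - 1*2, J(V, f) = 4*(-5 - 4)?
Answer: -162 - 36*I*√3 ≈ -162.0 - 62.354*I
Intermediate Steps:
J(V, f) = -36 (J(V, f) = 4*(-9) = -36)
q = -5 (q = -3 - 2 = -5)
v(L) = -3/2 (v(L) = -5/4 + (¼)*(-1) = -5/4 - ¼ = -3/2)
a(d) = 2*d² + √2*√d (a(d) = (d² + d²) + √(2*d) = 2*d² + √2*√d)
J(3, 12)*a(v(q)) = -36*(2*(-3/2)² + √2*√(-3/2)) = -36*(2*(9/4) + √2*(I*√6/2)) = -36*(9/2 + I*√3) = -162 - 36*I*√3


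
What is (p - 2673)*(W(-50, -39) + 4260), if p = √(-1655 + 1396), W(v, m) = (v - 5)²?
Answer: -19472805 + 7285*I*√259 ≈ -1.9473e+7 + 1.1724e+5*I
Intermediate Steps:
W(v, m) = (-5 + v)²
p = I*√259 (p = √(-259) = I*√259 ≈ 16.093*I)
(p - 2673)*(W(-50, -39) + 4260) = (I*√259 - 2673)*((-5 - 50)² + 4260) = (-2673 + I*√259)*((-55)² + 4260) = (-2673 + I*√259)*(3025 + 4260) = (-2673 + I*√259)*7285 = -19472805 + 7285*I*√259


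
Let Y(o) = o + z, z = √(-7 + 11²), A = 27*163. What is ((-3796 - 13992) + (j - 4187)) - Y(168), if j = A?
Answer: -17742 - √114 ≈ -17753.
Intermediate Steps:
A = 4401
j = 4401
z = √114 (z = √(-7 + 121) = √114 ≈ 10.677)
Y(o) = o + √114
((-3796 - 13992) + (j - 4187)) - Y(168) = ((-3796 - 13992) + (4401 - 4187)) - (168 + √114) = (-17788 + 214) + (-168 - √114) = -17574 + (-168 - √114) = -17742 - √114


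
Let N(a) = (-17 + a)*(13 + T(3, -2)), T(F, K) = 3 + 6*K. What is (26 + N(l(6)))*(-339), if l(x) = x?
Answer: 6102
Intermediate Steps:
N(a) = -68 + 4*a (N(a) = (-17 + a)*(13 + (3 + 6*(-2))) = (-17 + a)*(13 + (3 - 12)) = (-17 + a)*(13 - 9) = (-17 + a)*4 = -68 + 4*a)
(26 + N(l(6)))*(-339) = (26 + (-68 + 4*6))*(-339) = (26 + (-68 + 24))*(-339) = (26 - 44)*(-339) = -18*(-339) = 6102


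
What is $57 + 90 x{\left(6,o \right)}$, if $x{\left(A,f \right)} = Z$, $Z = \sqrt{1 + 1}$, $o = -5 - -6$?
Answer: $57 + 90 \sqrt{2} \approx 184.28$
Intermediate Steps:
$o = 1$ ($o = -5 + 6 = 1$)
$Z = \sqrt{2} \approx 1.4142$
$x{\left(A,f \right)} = \sqrt{2}$
$57 + 90 x{\left(6,o \right)} = 57 + 90 \sqrt{2}$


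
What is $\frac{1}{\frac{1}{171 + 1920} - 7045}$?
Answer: $- \frac{2091}{14731094} \approx -0.00014194$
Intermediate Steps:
$\frac{1}{\frac{1}{171 + 1920} - 7045} = \frac{1}{\frac{1}{2091} - 7045} = \frac{1}{- \frac{14731094}{2091}} = - \frac{2091}{14731094}$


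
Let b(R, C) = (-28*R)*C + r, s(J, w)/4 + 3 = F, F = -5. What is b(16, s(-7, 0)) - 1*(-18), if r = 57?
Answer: 14411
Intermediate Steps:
s(J, w) = -32 (s(J, w) = -12 + 4*(-5) = -12 - 20 = -32)
b(R, C) = 57 - 28*C*R (b(R, C) = (-28*R)*C + 57 = -28*C*R + 57 = 57 - 28*C*R)
b(16, s(-7, 0)) - 1*(-18) = (57 - 28*(-32)*16) - 1*(-18) = (57 + 14336) + 18 = 14393 + 18 = 14411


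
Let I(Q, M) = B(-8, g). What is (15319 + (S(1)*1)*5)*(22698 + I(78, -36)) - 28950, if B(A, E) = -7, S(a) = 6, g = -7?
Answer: 348255209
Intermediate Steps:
I(Q, M) = -7
(15319 + (S(1)*1)*5)*(22698 + I(78, -36)) - 28950 = (15319 + (6*1)*5)*(22698 - 7) - 28950 = (15319 + 6*5)*22691 - 28950 = (15319 + 30)*22691 - 28950 = 15349*22691 - 28950 = 348284159 - 28950 = 348255209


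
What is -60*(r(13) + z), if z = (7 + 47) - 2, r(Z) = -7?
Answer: -2700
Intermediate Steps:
z = 52 (z = 54 - 2 = 52)
-60*(r(13) + z) = -60*(-7 + 52) = -60*45 = -2700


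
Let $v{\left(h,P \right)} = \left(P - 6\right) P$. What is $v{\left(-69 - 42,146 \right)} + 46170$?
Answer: $66610$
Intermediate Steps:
$v{\left(h,P \right)} = P \left(-6 + P\right)$ ($v{\left(h,P \right)} = \left(-6 + P\right) P = P \left(-6 + P\right)$)
$v{\left(-69 - 42,146 \right)} + 46170 = 146 \left(-6 + 146\right) + 46170 = 146 \cdot 140 + 46170 = 20440 + 46170 = 66610$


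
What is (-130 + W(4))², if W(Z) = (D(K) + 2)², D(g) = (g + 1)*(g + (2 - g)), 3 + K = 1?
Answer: 16900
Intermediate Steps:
K = -2 (K = -3 + 1 = -2)
D(g) = 2 + 2*g (D(g) = (1 + g)*2 = 2 + 2*g)
W(Z) = 0 (W(Z) = ((2 + 2*(-2)) + 2)² = ((2 - 4) + 2)² = (-2 + 2)² = 0² = 0)
(-130 + W(4))² = (-130 + 0)² = (-130)² = 16900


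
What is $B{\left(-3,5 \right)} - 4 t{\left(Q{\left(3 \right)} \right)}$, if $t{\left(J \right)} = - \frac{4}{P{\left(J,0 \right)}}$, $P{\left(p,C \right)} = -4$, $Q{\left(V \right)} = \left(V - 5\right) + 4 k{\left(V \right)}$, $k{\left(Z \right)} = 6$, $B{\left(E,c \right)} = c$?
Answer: $1$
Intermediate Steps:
$Q{\left(V \right)} = 19 + V$ ($Q{\left(V \right)} = \left(V - 5\right) + 4 \cdot 6 = \left(-5 + V\right) + 24 = 19 + V$)
$t{\left(J \right)} = 1$ ($t{\left(J \right)} = - \frac{4}{-4} = \left(-4\right) \left(- \frac{1}{4}\right) = 1$)
$B{\left(-3,5 \right)} - 4 t{\left(Q{\left(3 \right)} \right)} = 5 - 4 = 1$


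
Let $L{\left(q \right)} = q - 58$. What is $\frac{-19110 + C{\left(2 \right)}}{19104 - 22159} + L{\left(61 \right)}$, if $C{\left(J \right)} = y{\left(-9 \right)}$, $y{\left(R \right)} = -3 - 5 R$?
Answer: $\frac{28233}{3055} \approx 9.2416$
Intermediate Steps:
$L{\left(q \right)} = -58 + q$
$C{\left(J \right)} = 42$ ($C{\left(J \right)} = -3 - -45 = -3 + 45 = 42$)
$\frac{-19110 + C{\left(2 \right)}}{19104 - 22159} + L{\left(61 \right)} = \frac{-19110 + 42}{19104 - 22159} + \left(-58 + 61\right) = - \frac{19068}{-3055} + 3 = \left(-19068\right) \left(- \frac{1}{3055}\right) + 3 = \frac{19068}{3055} + 3 = \frac{28233}{3055}$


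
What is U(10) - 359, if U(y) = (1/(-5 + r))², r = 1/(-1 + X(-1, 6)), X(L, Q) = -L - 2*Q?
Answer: -1335695/3721 ≈ -358.96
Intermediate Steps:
r = -1/12 (r = 1/(-1 + (-1*(-1) - 2*6)) = 1/(-1 + (1 - 12)) = 1/(-1 - 11) = 1/(-12) = -1/12 ≈ -0.083333)
U(y) = 144/3721 (U(y) = (1/(-5 - 1/12))² = (1/(-61/12))² = (-12/61)² = 144/3721)
U(10) - 359 = 144/3721 - 359 = -1335695/3721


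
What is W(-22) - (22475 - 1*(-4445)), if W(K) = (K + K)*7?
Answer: -27228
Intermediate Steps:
W(K) = 14*K (W(K) = (2*K)*7 = 14*K)
W(-22) - (22475 - 1*(-4445)) = 14*(-22) - (22475 - 1*(-4445)) = -308 - (22475 + 4445) = -308 - 1*26920 = -308 - 26920 = -27228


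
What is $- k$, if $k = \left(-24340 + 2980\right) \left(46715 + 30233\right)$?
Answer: $1643609280$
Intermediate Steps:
$k = -1643609280$ ($k = \left(-21360\right) 76948 = -1643609280$)
$- k = \left(-1\right) \left(-1643609280\right) = 1643609280$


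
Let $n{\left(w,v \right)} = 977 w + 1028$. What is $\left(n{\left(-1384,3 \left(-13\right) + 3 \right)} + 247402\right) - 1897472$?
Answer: $-3001210$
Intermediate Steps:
$n{\left(w,v \right)} = 1028 + 977 w$
$\left(n{\left(-1384,3 \left(-13\right) + 3 \right)} + 247402\right) - 1897472 = \left(\left(1028 + 977 \left(-1384\right)\right) + 247402\right) - 1897472 = \left(\left(1028 - 1352168\right) + 247402\right) - 1897472 = \left(-1351140 + 247402\right) - 1897472 = -1103738 - 1897472 = -3001210$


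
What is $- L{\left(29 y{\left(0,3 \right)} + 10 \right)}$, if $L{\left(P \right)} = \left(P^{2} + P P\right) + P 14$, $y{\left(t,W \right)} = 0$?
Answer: $-340$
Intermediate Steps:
$L{\left(P \right)} = 2 P^{2} + 14 P$ ($L{\left(P \right)} = \left(P^{2} + P^{2}\right) + 14 P = 2 P^{2} + 14 P$)
$- L{\left(29 y{\left(0,3 \right)} + 10 \right)} = - 2 \left(29 \cdot 0 + 10\right) \left(7 + \left(29 \cdot 0 + 10\right)\right) = - 2 \left(0 + 10\right) \left(7 + \left(0 + 10\right)\right) = - 2 \cdot 10 \left(7 + 10\right) = - 2 \cdot 10 \cdot 17 = \left(-1\right) 340 = -340$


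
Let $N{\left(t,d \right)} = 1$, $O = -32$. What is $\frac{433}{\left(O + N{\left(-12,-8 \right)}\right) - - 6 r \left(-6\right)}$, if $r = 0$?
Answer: $- \frac{433}{31} \approx -13.968$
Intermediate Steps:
$\frac{433}{\left(O + N{\left(-12,-8 \right)}\right) - - 6 r \left(-6\right)} = \frac{433}{\left(-32 + 1\right) - \left(-6\right) 0 \left(-6\right)} = \frac{433}{-31 - 0 \left(-6\right)} = \frac{433}{-31 - 0} = \frac{433}{-31 + 0} = \frac{433}{-31} = 433 \left(- \frac{1}{31}\right) = - \frac{433}{31}$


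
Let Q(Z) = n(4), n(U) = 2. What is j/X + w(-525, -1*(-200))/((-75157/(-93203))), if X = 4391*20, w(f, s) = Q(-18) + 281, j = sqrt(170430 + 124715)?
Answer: 26376449/75157 + sqrt(295145)/87820 ≈ 350.96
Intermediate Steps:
Q(Z) = 2
j = sqrt(295145) ≈ 543.27
w(f, s) = 283 (w(f, s) = 2 + 281 = 283)
X = 87820
j/X + w(-525, -1*(-200))/((-75157/(-93203))) = sqrt(295145)/87820 + 283/((-75157/(-93203))) = sqrt(295145)*(1/87820) + 283/((-75157*(-1/93203))) = sqrt(295145)/87820 + 283/(75157/93203) = sqrt(295145)/87820 + 283*(93203/75157) = sqrt(295145)/87820 + 26376449/75157 = 26376449/75157 + sqrt(295145)/87820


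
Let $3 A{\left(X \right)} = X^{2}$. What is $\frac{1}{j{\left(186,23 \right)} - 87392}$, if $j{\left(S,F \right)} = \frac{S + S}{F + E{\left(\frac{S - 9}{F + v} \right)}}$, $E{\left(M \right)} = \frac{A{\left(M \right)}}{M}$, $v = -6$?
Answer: $- \frac{75}{6553346} \approx -1.1445 \cdot 10^{-5}$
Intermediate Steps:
$A{\left(X \right)} = \frac{X^{2}}{3}$
$E{\left(M \right)} = \frac{M}{3}$ ($E{\left(M \right)} = \frac{\frac{1}{3} M^{2}}{M} = \frac{M}{3}$)
$j{\left(S,F \right)} = \frac{2 S}{F + \frac{-9 + S}{3 \left(-6 + F\right)}}$ ($j{\left(S,F \right)} = \frac{S + S}{F + \frac{\left(S - 9\right) \frac{1}{F - 6}}{3}} = \frac{2 S}{F + \frac{\left(-9 + S\right) \frac{1}{-6 + F}}{3}} = \frac{2 S}{F + \frac{\frac{1}{-6 + F} \left(-9 + S\right)}{3}} = \frac{2 S}{F + \frac{-9 + S}{3 \left(-6 + F\right)}}$)
$\frac{1}{j{\left(186,23 \right)} - 87392} = \frac{1}{6 \cdot 186 \frac{1}{-9 + 186 + 3 \cdot 23 \left(-6 + 23\right)} \left(-6 + 23\right) - 87392} = \frac{1}{6 \cdot 186 \frac{1}{-9 + 186 + 3 \cdot 23 \cdot 17} \cdot 17 - 87392} = \frac{1}{6 \cdot 186 \frac{1}{-9 + 186 + 1173} \cdot 17 - 87392} = \frac{1}{6 \cdot 186 \cdot \frac{1}{1350} \cdot 17 - 87392} = \frac{1}{\frac{1054}{75} - 87392} = \frac{1}{- \frac{6553346}{75}} = - \frac{75}{6553346}$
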